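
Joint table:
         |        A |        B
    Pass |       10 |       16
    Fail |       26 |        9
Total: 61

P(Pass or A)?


P(Pass∨A) = P(Pass) + P(A) - P(Pass∧A)
= (26 + 36 - 10)/61 = 52/61

P = 52/61 ≈ 85.25%


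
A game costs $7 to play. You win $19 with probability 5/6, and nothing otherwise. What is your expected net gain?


E[gain] = (19-7)×5/6 + (-7)×1/6
= 10 - 7/6 = 53/6

Expected net gain = $53/6 ≈ $8.83


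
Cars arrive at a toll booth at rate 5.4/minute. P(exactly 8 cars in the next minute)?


Poisson(λ=5.4): P(X=8) = e^(-λ)×λ^k/k!
= e^(-5.4) × 5.4^8 / 8!
≈ 0.004516580943 × 723019.613391 / 40320 ≈ 0.080991

P(X=8) ≈ 0.080991 ≈ 8.10%


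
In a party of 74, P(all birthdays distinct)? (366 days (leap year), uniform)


P(all different) = Π(366-i)/366 for i=0..73
= (366/366)×(365/366)×...×(293/366)
= 0.000360

P ≈ 0.0004 ≈ 0.04%


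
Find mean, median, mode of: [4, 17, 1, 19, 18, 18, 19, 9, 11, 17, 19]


Sorted: [1, 4, 9, 11, 17, 17, 18, 18, 19, 19, 19]
Mean = 152/11
Median = 17
Freq: {4: 1, 17: 2, 1: 1, 19: 3, 18: 2, 9: 1, 11: 1}
Mode: [19]

Mean=152/11, Median=17, Mode=19


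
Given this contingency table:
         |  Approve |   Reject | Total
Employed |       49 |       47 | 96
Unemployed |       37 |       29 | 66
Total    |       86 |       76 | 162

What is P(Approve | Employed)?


P(Approve | Employed) = 49/(49+47) = 49/96

P(Approve|Employed) = 49/96 ≈ 51.04%


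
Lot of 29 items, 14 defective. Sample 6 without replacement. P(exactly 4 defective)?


Hypergeometric: C(14,4)×C(15,2)/C(29,6)
= 1001×105/475020 = 77/348

P(X=4) = 77/348 ≈ 22.13%


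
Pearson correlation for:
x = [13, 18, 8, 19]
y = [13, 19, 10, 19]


n=4, Σx=58, Σy=61, Σxy=952, Σx²=918, Σy²=991
r = (4×952 - 58×61)/√((4×918 - 58²)(4×991 - 61²))
= 270/√(308×243) = 270/√74844 ≈ 270/273.5763 ≈ 0.9869

r ≈ 0.9869


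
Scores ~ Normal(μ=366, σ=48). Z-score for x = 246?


z = (x - μ)/σ = (246 - 366)/48 = -2.5

z = -2.5


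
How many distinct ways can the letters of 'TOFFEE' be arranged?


Letters: 6, freq: {'T': 1, 'O': 1, 'F': 2, 'E': 2}
6!/(1!×1!×2!×2!) = 720/4 = 180

180


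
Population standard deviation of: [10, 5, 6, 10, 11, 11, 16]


Mean = 69/7
  (10-69/7)²=1/49
  (5-69/7)²=1156/49
  (6-69/7)²=729/49
  (10-69/7)²=1/49
  (11-69/7)²=64/49
  (11-69/7)²=64/49
  (16-69/7)²=1849/49
Σ(x-μ)² = 552/7
σ² = (552/7)/7 = 552/49

σ = √(552/49) ≈ 3.3564


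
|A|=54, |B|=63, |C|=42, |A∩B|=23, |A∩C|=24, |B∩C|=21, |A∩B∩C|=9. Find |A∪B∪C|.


|A∪B∪C| = 54+63+42-23-24-21+9 = 100

|A∪B∪C| = 100


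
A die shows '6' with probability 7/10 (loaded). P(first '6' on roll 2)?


Geometric: P(X=2) = (1-p)^(k-1)×p = (3/10)^1×7/10 = 21/100

P(X=2) = 21/100 ≈ 21.00%


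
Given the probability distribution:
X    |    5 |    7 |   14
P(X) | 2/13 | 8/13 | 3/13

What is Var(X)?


E[X] = 108/13
E[X²] = 1030/13
Var(X) = E[X²] - (E[X])² = 1030/13 - 11664/169 = 1726/169

Var(X) = 1726/169 ≈ 10.2130


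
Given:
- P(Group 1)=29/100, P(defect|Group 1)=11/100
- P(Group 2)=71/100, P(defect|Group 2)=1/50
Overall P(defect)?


P(B) = Σ P(B|Aᵢ)×P(Aᵢ)
  11/100×29/100 = 319/10000
  1/50×71/100 = 71/5000
Sum = 461/10000

P(defect) = 461/10000 ≈ 4.61%


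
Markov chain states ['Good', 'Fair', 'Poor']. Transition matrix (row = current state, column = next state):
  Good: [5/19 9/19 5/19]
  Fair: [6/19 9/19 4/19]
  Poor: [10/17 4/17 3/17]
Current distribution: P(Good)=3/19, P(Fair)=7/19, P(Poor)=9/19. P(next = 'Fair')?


P(next=Fair) = Σᵢ P(now=i)×P(i→Fair)
= 3/19×9/19 + 7/19×9/19 + 9/19×4/17
= 27/361 + 63/361 + 36/323 = 2214/6137

P = 2214/6137 ≈ 0.3608


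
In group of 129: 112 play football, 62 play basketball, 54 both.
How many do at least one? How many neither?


|A∪B| = 112+62-54 = 120
Neither = 129-120 = 9

At least one: 120; Neither: 9


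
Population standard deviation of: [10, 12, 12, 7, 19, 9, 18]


Mean = 87/7
  (10-87/7)²=289/49
  (12-87/7)²=9/49
  (12-87/7)²=9/49
  (7-87/7)²=1444/49
  (19-87/7)²=2116/49
  (9-87/7)²=576/49
  (18-87/7)²=1521/49
Σ(x-μ)² = 852/7
σ² = (852/7)/7 = 852/49

σ = √(852/49) ≈ 4.1699


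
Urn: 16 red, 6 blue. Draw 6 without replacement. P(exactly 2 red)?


Hypergeometric: C(16,2)×C(6,4)/C(22,6)
= 120×15/74613 = 600/24871

P(X=2) = 600/24871 ≈ 2.41%


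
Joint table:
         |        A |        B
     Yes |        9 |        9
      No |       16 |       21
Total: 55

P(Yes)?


P(Yes) = (9+9)/55 = 18/55

P(Yes) = 18/55 ≈ 32.73%


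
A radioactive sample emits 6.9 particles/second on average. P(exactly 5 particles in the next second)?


Poisson(λ=6.9): P(X=5) = e^(-λ)×λ^k/k!
= e^(-6.9) × 6.9^5 / 5!
≈ 0.001007785429 × 15640.31349 / 120 ≈ 0.131351

P(X=5) ≈ 0.131351 ≈ 13.14%


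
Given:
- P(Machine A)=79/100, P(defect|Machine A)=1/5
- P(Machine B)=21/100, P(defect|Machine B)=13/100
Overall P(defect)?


P(B) = Σ P(B|Aᵢ)×P(Aᵢ)
  1/5×79/100 = 79/500
  13/100×21/100 = 273/10000
Sum = 1853/10000

P(defect) = 1853/10000 ≈ 18.53%


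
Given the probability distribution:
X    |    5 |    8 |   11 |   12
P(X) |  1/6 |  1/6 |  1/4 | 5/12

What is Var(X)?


E[X] = 119/12
E[X²] = 1261/12
Var(X) = E[X²] - (E[X])² = 1261/12 - 14161/144 = 971/144

Var(X) = 971/144 ≈ 6.7431


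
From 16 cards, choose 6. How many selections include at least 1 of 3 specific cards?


Complement: C(16,6) - C(13,6) = 8008 - 1716 = 6292

6292


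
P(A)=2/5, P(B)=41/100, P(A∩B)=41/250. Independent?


P(A)×P(B) = 41/250
P(A∩B) = 41/250
Equal ✓ → Independent

Yes, independent


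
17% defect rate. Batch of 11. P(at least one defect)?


P(all good) = (83/100)^11 = 1287831418538085836267/10000000000000000000000
P(≥1 defect) = 8712168581461914163733/10000000000000000000000

P = 8712168581461914163733/10000000000000000000000 ≈ 87.12%


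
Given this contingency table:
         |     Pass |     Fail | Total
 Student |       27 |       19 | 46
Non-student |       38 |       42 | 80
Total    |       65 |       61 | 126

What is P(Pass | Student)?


P(Pass | Student) = 27/(27+19) = 27/46

P(Pass|Student) = 27/46 ≈ 58.70%


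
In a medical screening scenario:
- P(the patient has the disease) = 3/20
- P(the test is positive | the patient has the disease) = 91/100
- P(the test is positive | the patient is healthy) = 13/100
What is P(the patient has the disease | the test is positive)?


Using Bayes' theorem:
P(A|B) = P(B|A)·P(A) / P(B)

P(the test is positive) = 91/100 × 3/20 + 13/100 × 17/20
= 273/2000 + 221/2000 = 247/1000

P(the patient has the disease|the test is positive) = (273/2000) / (247/1000) = 21/38

P(the patient has the disease|the test is positive) = 21/38 ≈ 55.26%


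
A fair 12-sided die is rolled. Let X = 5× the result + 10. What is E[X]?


E[die] = (1+12)/2 = 13/2
E[X] = 5×13/2 + 10 = 85/2

E[X] = 85/2


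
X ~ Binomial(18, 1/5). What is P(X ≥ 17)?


P(X ≥ 17) = Σ P(X=i) for i=17..18
P(X=17) = 72/3814697265625
P(X=18) = 1/3814697265625
Sum = 73/3814697265625

P(X ≥ 17) = 73/3814697265625 ≈ 0.00%


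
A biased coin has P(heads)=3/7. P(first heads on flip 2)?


Geometric: P(X=2) = (1-p)^(k-1)×p = (4/7)^1×3/7 = 12/49

P(X=2) = 12/49 ≈ 24.49%


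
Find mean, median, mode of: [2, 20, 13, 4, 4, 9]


Sorted: [2, 4, 4, 9, 13, 20]
Mean = 52/6 = 26/3
Median = 13/2
Freq: {2: 1, 20: 1, 13: 1, 4: 2, 9: 1}
Mode: [4]

Mean=26/3, Median=13/2, Mode=4


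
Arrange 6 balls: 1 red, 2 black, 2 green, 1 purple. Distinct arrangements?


6!/(1!×2!×2!×1!) = 180

180


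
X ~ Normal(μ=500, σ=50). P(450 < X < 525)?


z₁=(450-500)/50=-1.0, z₂=(525-500)/50=0.5
P = Φ(0.5) - Φ(-1.0) = 0.691462 - 0.158655 = 0.532807 ≈ 0.5328

P(450 < X < 525) ≈ 0.5328


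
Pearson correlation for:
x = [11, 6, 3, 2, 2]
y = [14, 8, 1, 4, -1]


n=5, Σx=24, Σy=26, Σxy=211, Σx²=174, Σy²=278
r = (5×211 - 24×26)/√((5×174 - 24²)(5×278 - 26²))
= 431/√(294×714) = 431/√209916 ≈ 431/458.1659 ≈ 0.9407

r ≈ 0.9407


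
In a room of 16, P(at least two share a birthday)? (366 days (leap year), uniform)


P(all different) = Π(366-i)/366 for i=0..15
= 0.717059
P(match) = 1 - 0.717059 = 0.282941

P ≈ 0.2829 ≈ 28.29%


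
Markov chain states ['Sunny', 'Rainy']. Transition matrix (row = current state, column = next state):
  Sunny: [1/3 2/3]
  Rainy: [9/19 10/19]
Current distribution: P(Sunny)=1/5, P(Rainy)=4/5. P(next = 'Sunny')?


P(next=Sunny) = Σᵢ P(now=i)×P(i→Sunny)
= 1/5×1/3 + 4/5×9/19
= 1/15 + 36/95 = 127/285

P = 127/285 ≈ 0.4456


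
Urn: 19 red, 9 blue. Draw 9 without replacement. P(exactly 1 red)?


Hypergeometric: C(19,1)×C(9,8)/C(28,9)
= 19×9/6906900 = 57/2302300

P(X=1) = 57/2302300 ≈ 0.00%


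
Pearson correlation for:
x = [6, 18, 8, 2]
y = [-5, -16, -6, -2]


n=4, Σx=34, Σy=-29, Σxy=-370, Σx²=428, Σy²=321
r = (4×(-370) - 34×(-29))/√((4×428 - 34²)(4×321 - (-29)²))
= -494/√(556×443) = -494/√246308 ≈ -494/496.2943 ≈ -0.9954

r ≈ -0.9954


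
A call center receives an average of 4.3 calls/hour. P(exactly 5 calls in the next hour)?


Poisson(λ=4.3): P(X=5) = e^(-λ)×λ^k/k!
= e^(-4.3) × 4.3^5 / 5!
≈ 0.01356855901 × 1470.08443 / 120 ≈ 0.166224

P(X=5) ≈ 0.166224 ≈ 16.62%


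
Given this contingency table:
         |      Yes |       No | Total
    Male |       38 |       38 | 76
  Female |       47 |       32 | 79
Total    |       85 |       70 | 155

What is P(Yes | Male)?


P(Yes | Male) = 38/(38+38) = 38/76 = 1/2

P(Yes|Male) = 1/2 ≈ 50.00%


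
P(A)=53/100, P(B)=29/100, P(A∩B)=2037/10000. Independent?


P(A)×P(B) = 1537/10000
P(A∩B) = 2037/10000
Not equal → NOT independent

No, not independent


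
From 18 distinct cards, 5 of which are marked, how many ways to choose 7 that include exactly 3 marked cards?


Choose 3 of the 5 marked cards and 4 of the other 13 cards:
C(5,3)×C(13,4) = 10×715 = 7150

7150


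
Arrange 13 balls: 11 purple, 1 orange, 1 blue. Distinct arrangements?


13!/(11!×1!×1!) = 156

156


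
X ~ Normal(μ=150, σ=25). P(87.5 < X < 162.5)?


z₁=(87.5-150)/25=-2.5, z₂=(162.5-150)/25=0.5
P = Φ(0.5) - Φ(-2.5) = 0.691462 - 0.006210 = 0.685252 ≈ 0.6853

P(87.5 < X < 162.5) ≈ 0.6853


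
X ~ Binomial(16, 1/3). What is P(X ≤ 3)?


P(X ≤ 3) = Σ P(X=i) for i=0..3
P(X=0) = 65536/43046721
P(X=1) = 524288/43046721
P(X=2) = 655360/14348907
P(X=3) = 4587520/43046721
Sum = 7143424/43046721

P(X ≤ 3) = 7143424/43046721 ≈ 16.59%


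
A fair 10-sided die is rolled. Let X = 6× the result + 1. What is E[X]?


E[die] = (1+10)/2 = 11/2
E[X] = 6×11/2 + 1 = 34

E[X] = 34


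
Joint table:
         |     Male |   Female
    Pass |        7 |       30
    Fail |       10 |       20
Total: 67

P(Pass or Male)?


P(Pass∨Male) = P(Pass) + P(Male) - P(Pass∧Male)
= (37 + 17 - 7)/67 = 47/67

P = 47/67 ≈ 70.15%


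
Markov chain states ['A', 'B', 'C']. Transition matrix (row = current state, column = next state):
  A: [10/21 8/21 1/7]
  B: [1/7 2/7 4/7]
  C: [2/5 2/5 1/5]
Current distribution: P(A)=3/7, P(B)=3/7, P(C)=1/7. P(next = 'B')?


P(next=B) = Σᵢ P(now=i)×P(i→B)
= 3/7×8/21 + 3/7×2/7 + 1/7×2/5
= 8/49 + 6/49 + 2/35 = 12/35

P = 12/35 ≈ 0.3429


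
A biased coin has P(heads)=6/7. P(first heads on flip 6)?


Geometric: P(X=6) = (1-p)^(k-1)×p = (1/7)^5×6/7 = 6/117649

P(X=6) = 6/117649 ≈ 0.01%


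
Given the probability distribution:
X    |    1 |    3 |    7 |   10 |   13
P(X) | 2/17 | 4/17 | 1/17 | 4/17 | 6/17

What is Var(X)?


E[X] = 139/17
E[X²] = 1501/17
Var(X) = E[X²] - (E[X])² = 1501/17 - 19321/289 = 6196/289

Var(X) = 6196/289 ≈ 21.4394


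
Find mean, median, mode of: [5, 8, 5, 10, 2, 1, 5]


Sorted: [1, 2, 5, 5, 5, 8, 10]
Mean = 36/7
Median = 5
Freq: {5: 3, 8: 1, 10: 1, 2: 1, 1: 1}
Mode: [5]

Mean=36/7, Median=5, Mode=5


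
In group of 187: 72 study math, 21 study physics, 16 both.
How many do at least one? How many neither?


|A∪B| = 72+21-16 = 77
Neither = 187-77 = 110

At least one: 77; Neither: 110


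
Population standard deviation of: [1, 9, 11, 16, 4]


Mean = 41/5
  (1-41/5)²=1296/25
  (9-41/5)²=16/25
  (11-41/5)²=196/25
  (16-41/5)²=1521/25
  (4-41/5)²=441/25
Σ(x-μ)² = 694/5
σ² = (694/5)/5 = 694/25

σ = √(694/25) ≈ 5.2688


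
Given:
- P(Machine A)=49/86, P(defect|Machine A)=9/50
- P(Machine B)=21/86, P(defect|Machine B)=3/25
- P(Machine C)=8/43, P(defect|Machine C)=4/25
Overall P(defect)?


P(B) = Σ P(B|Aᵢ)×P(Aᵢ)
  9/50×49/86 = 441/4300
  3/25×21/86 = 63/2150
  4/25×8/43 = 32/1075
Sum = 139/860

P(defect) = 139/860 ≈ 16.16%


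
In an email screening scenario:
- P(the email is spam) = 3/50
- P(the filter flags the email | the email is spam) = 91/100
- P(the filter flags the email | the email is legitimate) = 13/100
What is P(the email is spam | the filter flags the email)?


Using Bayes' theorem:
P(A|B) = P(B|A)·P(A) / P(B)

P(the filter flags the email) = 91/100 × 3/50 + 13/100 × 47/50
= 273/5000 + 611/5000 = 221/1250

P(the email is spam|the filter flags the email) = (273/5000) / (221/1250) = 21/68

P(the email is spam|the filter flags the email) = 21/68 ≈ 30.88%


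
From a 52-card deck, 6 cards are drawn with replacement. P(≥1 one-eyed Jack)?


P(not a one-eyed Jack) = 50/52 = 25/26
P(none in 6 draws) = (25/26)^6 = 244140625/308915776
P(≥1 one-eyed Jack) = 1 - 244140625/308915776 = 64775151/308915776

P = 64775151/308915776 ≈ 20.97%


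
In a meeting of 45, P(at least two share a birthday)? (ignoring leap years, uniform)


P(all different) = Π(365-i)/365 for i=0..44
= 0.059024
P(match) = 1 - 0.059024 = 0.940976

P ≈ 0.9410 ≈ 94.10%


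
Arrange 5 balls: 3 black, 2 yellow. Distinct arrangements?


5!/(3!×2!) = 10

10


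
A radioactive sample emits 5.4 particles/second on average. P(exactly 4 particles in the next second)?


Poisson(λ=5.4): P(X=4) = e^(-λ)×λ^k/k!
= e^(-5.4) × 5.4^4 / 4!
≈ 0.004516580943 × 850.3056 / 24 ≈ 0.160020

P(X=4) ≈ 0.160020 ≈ 16.00%


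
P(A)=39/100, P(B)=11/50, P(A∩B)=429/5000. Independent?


P(A)×P(B) = 429/5000
P(A∩B) = 429/5000
Equal ✓ → Independent

Yes, independent


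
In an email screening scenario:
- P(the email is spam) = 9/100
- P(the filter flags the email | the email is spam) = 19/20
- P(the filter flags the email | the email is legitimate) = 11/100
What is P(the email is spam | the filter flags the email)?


Using Bayes' theorem:
P(A|B) = P(B|A)·P(A) / P(B)

P(the filter flags the email) = 19/20 × 9/100 + 11/100 × 91/100
= 171/2000 + 1001/10000 = 116/625

P(the email is spam|the filter flags the email) = (171/2000) / (116/625) = 855/1856

P(the email is spam|the filter flags the email) = 855/1856 ≈ 46.07%


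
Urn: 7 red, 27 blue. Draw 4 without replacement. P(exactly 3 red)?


Hypergeometric: C(7,3)×C(27,1)/C(34,4)
= 35×27/46376 = 945/46376

P(X=3) = 945/46376 ≈ 2.04%


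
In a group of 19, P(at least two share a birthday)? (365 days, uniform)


P(all different) = Π(365-i)/365 for i=0..18
= 0.620881
P(match) = 1 - 0.620881 = 0.379119

P ≈ 0.3791 ≈ 37.91%


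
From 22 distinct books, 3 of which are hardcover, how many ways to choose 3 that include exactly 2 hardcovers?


Choose 2 of the 3 hardcovers and 1 of the other 19 books:
C(3,2)×C(19,1) = 3×19 = 57

57


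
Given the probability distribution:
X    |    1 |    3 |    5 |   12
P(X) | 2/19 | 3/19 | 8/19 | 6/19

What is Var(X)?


E[X] = 123/19
E[X²] = 1093/19
Var(X) = E[X²] - (E[X])² = 1093/19 - 15129/361 = 5638/361

Var(X) = 5638/361 ≈ 15.6177


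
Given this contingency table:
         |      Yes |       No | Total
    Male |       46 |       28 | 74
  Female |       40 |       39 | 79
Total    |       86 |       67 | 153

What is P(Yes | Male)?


P(Yes | Male) = 46/(46+28) = 46/74 = 23/37

P(Yes|Male) = 23/37 ≈ 62.16%


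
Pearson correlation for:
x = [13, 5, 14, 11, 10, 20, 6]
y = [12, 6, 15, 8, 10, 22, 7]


n=7, Σx=79, Σy=80, Σxy=1066, Σx²=1047, Σy²=1102
r = (7×1066 - 79×80)/√((7×1047 - 79²)(7×1102 - 80²))
= 1142/√(1088×1314) = 1142/√1429632 ≈ 1142/1195.6722 ≈ 0.9551

r ≈ 0.9551


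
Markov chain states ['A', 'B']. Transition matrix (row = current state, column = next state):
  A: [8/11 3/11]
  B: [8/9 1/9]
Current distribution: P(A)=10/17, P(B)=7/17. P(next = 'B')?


P(next=B) = Σᵢ P(now=i)×P(i→B)
= 10/17×3/11 + 7/17×1/9
= 30/187 + 7/153 = 347/1683

P = 347/1683 ≈ 0.2062


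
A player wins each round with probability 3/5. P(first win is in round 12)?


Geometric: P(X=12) = (1-p)^(k-1)×p = (2/5)^11×3/5 = 6144/244140625

P(X=12) = 6144/244140625 ≈ 0.00%


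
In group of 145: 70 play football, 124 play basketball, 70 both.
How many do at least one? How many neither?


|A∪B| = 70+124-70 = 124
Neither = 145-124 = 21

At least one: 124; Neither: 21


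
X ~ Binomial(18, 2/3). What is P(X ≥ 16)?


P(X ≥ 16) = Σ P(X=i) for i=16..18
P(X=16) = 1114112/43046721
P(X=17) = 262144/43046721
P(X=18) = 262144/387420489
Sum = 12648448/387420489

P(X ≥ 16) = 12648448/387420489 ≈ 3.26%


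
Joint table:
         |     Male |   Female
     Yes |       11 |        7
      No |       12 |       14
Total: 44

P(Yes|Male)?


P(Yes|Male) = 11/(11+12) = 11/23

P = 11/23 ≈ 47.83%


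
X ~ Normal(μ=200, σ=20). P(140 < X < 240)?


z₁=(140-200)/20=-3.0, z₂=(240-200)/20=2.0
P = Φ(2.0) - Φ(-3.0) = 0.977250 - 0.001350 = 0.975900 ≈ 0.9759

P(140 < X < 240) ≈ 0.9759


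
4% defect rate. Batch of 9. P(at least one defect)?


P(all good) = (24/25)^9 = 2641807540224/3814697265625
P(≥1 defect) = 1172889725401/3814697265625

P = 1172889725401/3814697265625 ≈ 30.75%


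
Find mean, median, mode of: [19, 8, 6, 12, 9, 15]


Sorted: [6, 8, 9, 12, 15, 19]
Mean = 69/6 = 23/2
Median = 21/2
Freq: {19: 1, 8: 1, 6: 1, 12: 1, 9: 1, 15: 1}
Mode: No mode

Mean=23/2, Median=21/2, Mode=No mode


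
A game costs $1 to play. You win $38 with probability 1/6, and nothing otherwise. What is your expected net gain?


E[gain] = (38-1)×1/6 + (-1)×5/6
= 37/6 - 5/6 = 16/3

Expected net gain = $16/3 ≈ $5.33


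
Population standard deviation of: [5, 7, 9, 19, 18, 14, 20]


Mean = 92/7
  (5-92/7)²=3249/49
  (7-92/7)²=1849/49
  (9-92/7)²=841/49
  (19-92/7)²=1681/49
  (18-92/7)²=1156/49
  (14-92/7)²=36/49
  (20-92/7)²=2304/49
Σ(x-μ)² = 1588/7
σ² = (1588/7)/7 = 1588/49

σ = √(1588/49) ≈ 5.6928


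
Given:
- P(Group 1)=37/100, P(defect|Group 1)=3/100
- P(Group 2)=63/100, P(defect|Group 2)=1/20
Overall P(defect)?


P(B) = Σ P(B|Aᵢ)×P(Aᵢ)
  3/100×37/100 = 111/10000
  1/20×63/100 = 63/2000
Sum = 213/5000

P(defect) = 213/5000 ≈ 4.26%


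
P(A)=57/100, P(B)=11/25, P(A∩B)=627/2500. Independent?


P(A)×P(B) = 627/2500
P(A∩B) = 627/2500
Equal ✓ → Independent

Yes, independent


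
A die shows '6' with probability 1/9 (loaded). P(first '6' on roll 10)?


Geometric: P(X=10) = (1-p)^(k-1)×p = (8/9)^9×1/9 = 134217728/3486784401

P(X=10) = 134217728/3486784401 ≈ 3.85%


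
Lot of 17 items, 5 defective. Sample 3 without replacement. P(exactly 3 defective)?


Hypergeometric: C(5,3)×C(12,0)/C(17,3)
= 10×1/680 = 1/68

P(X=3) = 1/68 ≈ 1.47%


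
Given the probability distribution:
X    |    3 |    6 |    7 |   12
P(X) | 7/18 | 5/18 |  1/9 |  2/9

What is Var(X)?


E[X] = 113/18
E[X²] = 917/18
Var(X) = E[X²] - (E[X])² = 917/18 - 12769/324 = 3737/324

Var(X) = 3737/324 ≈ 11.5340


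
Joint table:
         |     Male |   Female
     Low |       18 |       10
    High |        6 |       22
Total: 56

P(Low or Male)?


P(Low∨Male) = P(Low) + P(Male) - P(Low∧Male)
= (28 + 24 - 18)/56 = 34/56 = 17/28

P = 17/28 ≈ 60.71%


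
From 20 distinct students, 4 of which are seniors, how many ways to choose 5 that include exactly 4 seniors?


Choose 4 of the 4 seniors and 1 of the other 16 students:
C(4,4)×C(16,1) = 1×16 = 16

16


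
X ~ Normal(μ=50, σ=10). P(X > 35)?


z = (35-50)/10 = -1.5
P(X > 35) = 1 - P(Z ≤ -1.5) = 1 - 0.0668 = 0.9332

P(X > 35) ≈ 0.9332


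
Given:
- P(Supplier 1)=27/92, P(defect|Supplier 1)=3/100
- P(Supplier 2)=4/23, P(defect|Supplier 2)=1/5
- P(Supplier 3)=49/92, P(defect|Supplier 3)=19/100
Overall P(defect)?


P(B) = Σ P(B|Aᵢ)×P(Aᵢ)
  3/100×27/92 = 81/9200
  1/5×4/23 = 4/115
  19/100×49/92 = 931/9200
Sum = 333/2300

P(defect) = 333/2300 ≈ 14.48%


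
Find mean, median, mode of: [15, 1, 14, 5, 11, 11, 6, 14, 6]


Sorted: [1, 5, 6, 6, 11, 11, 14, 14, 15]
Mean = 83/9
Median = 11
Freq: {15: 1, 1: 1, 14: 2, 5: 1, 11: 2, 6: 2}
Mode: [6, 11, 14]

Mean=83/9, Median=11, Mode=[6, 11, 14]


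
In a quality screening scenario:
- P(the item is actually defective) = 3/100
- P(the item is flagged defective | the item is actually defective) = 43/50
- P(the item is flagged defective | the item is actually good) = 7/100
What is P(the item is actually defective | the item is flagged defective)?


Using Bayes' theorem:
P(A|B) = P(B|A)·P(A) / P(B)

P(the item is flagged defective) = 43/50 × 3/100 + 7/100 × 97/100
= 129/5000 + 679/10000 = 937/10000

P(the item is actually defective|the item is flagged defective) = (129/5000) / (937/10000) = 258/937

P(the item is actually defective|the item is flagged defective) = 258/937 ≈ 27.53%


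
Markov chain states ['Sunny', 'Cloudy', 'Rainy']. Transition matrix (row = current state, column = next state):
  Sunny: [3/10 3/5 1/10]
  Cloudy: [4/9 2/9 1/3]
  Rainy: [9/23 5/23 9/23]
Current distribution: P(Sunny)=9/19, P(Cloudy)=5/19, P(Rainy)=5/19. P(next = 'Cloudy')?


P(next=Cloudy) = Σᵢ P(now=i)×P(i→Cloudy)
= 9/19×3/5 + 5/19×2/9 + 5/19×5/23
= 27/95 + 10/171 + 25/437 = 7864/19665

P = 7864/19665 ≈ 0.3999


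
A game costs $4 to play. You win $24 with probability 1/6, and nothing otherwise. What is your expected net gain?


E[gain] = (24-4)×1/6 + (-4)×5/6
= 10/3 - 10/3 = 0

Expected net gain = $0 ≈ $0.00


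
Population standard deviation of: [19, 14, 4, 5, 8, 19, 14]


Mean = 83/7
  (19-83/7)²=2500/49
  (14-83/7)²=225/49
  (4-83/7)²=3025/49
  (5-83/7)²=2304/49
  (8-83/7)²=729/49
  (19-83/7)²=2500/49
  (14-83/7)²=225/49
Σ(x-μ)² = 1644/7
σ² = (1644/7)/7 = 1644/49

σ = √(1644/49) ≈ 5.7923


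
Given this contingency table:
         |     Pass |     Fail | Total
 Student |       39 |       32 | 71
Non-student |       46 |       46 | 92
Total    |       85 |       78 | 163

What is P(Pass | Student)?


P(Pass | Student) = 39/(39+32) = 39/71

P(Pass|Student) = 39/71 ≈ 54.93%


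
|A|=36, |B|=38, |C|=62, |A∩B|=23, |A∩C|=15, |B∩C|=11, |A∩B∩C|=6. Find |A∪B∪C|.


|A∪B∪C| = 36+38+62-23-15-11+6 = 93

|A∪B∪C| = 93


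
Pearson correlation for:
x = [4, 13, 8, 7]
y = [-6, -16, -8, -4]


n=4, Σx=32, Σy=-34, Σxy=-324, Σx²=298, Σy²=372
r = (4×(-324) - 32×(-34))/√((4×298 - 32²)(4×372 - (-34)²))
= -208/√(168×332) = -208/√55776 ≈ -208/236.1694 ≈ -0.8807

r ≈ -0.8807


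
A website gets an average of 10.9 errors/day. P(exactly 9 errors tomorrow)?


Poisson(λ=10.9): P(X=9) = e^(-λ)×λ^k/k!
= e^(-10.9) × 10.9^9 / 9!
≈ 1.8458234e-05 × 2171893279.44 / 362880 ≈ 0.110475

P(X=9) ≈ 0.110475 ≈ 11.05%


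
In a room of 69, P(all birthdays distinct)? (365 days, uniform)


P(all different) = Π(365-i)/365 for i=0..68
= (365/365)×(364/365)×...×(297/365)
= 0.001036

P ≈ 0.0010 ≈ 0.10%


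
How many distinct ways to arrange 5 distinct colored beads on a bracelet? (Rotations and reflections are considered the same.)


Free circular arrangements: rotations and reflections both identified.
(n-1)!/2 = 4!/2 = 24/2 = 12

12


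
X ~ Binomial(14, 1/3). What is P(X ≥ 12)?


P(X ≥ 12) = Σ P(X=i) for i=12..14
P(X=12) = 364/4782969
P(X=13) = 28/4782969
P(X=14) = 1/4782969
Sum = 131/1594323

P(X ≥ 12) = 131/1594323 ≈ 0.01%


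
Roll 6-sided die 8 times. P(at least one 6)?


P(no 6)^8 = (5/6)^8 = 390625/1679616
P(≥1) = 1 - 390625/1679616 = 1288991/1679616

P = 1288991/1679616 ≈ 76.74%


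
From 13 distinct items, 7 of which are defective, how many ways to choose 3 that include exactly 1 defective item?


Choose 1 of the 7 defective items and 2 of the other 6 items:
C(7,1)×C(6,2) = 7×15 = 105

105


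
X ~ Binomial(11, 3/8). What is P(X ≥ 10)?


P(X ≥ 10) = Σ P(X=i) for i=10..11
P(X=10) = 3247695/8589934592
P(X=11) = 177147/8589934592
Sum = 1712421/4294967296

P(X ≥ 10) = 1712421/4294967296 ≈ 0.04%


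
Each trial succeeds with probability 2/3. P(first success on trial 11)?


Geometric: P(X=11) = (1-p)^(k-1)×p = (1/3)^10×2/3 = 2/177147

P(X=11) = 2/177147 ≈ 0.00%


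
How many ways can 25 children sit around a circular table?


Circular arrangements of 25 distinct objects: fix one position to break rotational symmetry.
(n-1)! = 24! = 620448401733239439360000

620448401733239439360000


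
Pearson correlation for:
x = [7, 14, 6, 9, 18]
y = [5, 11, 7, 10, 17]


n=5, Σx=54, Σy=50, Σxy=627, Σx²=686, Σy²=584
r = (5×627 - 54×50)/√((5×686 - 54²)(5×584 - 50²))
= 435/√(514×420) = 435/√215880 ≈ 435/464.6289 ≈ 0.9362

r ≈ 0.9362


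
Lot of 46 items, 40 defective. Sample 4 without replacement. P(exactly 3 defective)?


Hypergeometric: C(40,3)×C(6,1)/C(46,4)
= 9880×6/163185 = 3952/10879

P(X=3) = 3952/10879 ≈ 36.33%


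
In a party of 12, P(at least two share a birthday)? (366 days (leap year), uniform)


P(all different) = Π(366-i)/366 for i=0..11
= 0.833396
P(match) = 1 - 0.833396 = 0.166604

P ≈ 0.1666 ≈ 16.66%


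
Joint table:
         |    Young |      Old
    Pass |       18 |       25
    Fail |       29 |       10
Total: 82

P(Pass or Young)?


P(Pass∨Young) = P(Pass) + P(Young) - P(Pass∧Young)
= (43 + 47 - 18)/82 = 72/82 = 36/41

P = 36/41 ≈ 87.80%


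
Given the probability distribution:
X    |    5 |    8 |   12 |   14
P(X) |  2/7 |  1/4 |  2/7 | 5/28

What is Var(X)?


E[X] = 131/14
E[X²] = 695/7
Var(X) = E[X²] - (E[X])² = 695/7 - 17161/196 = 2299/196

Var(X) = 2299/196 ≈ 11.7296


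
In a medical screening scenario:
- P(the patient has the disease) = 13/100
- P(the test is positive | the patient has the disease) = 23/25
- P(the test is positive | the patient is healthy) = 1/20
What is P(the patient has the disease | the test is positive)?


Using Bayes' theorem:
P(A|B) = P(B|A)·P(A) / P(B)

P(the test is positive) = 23/25 × 13/100 + 1/20 × 87/100
= 299/2500 + 87/2000 = 1631/10000

P(the patient has the disease|the test is positive) = (299/2500) / (1631/10000) = 1196/1631

P(the patient has the disease|the test is positive) = 1196/1631 ≈ 73.33%


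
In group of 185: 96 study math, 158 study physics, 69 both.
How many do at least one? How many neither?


|A∪B| = 96+158-69 = 185
Neither = 185-185 = 0

At least one: 185; Neither: 0


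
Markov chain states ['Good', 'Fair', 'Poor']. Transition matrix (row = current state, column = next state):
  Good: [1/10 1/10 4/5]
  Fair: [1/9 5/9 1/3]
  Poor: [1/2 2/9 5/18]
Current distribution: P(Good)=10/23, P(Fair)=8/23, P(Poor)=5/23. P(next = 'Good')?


P(next=Good) = Σᵢ P(now=i)×P(i→Good)
= 10/23×1/10 + 8/23×1/9 + 5/23×1/2
= 1/23 + 8/207 + 5/46 = 79/414

P = 79/414 ≈ 0.1908


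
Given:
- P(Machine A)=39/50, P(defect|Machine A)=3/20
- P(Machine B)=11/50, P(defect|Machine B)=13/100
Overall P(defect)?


P(B) = Σ P(B|Aᵢ)×P(Aᵢ)
  3/20×39/50 = 117/1000
  13/100×11/50 = 143/5000
Sum = 91/625

P(defect) = 91/625 ≈ 14.56%


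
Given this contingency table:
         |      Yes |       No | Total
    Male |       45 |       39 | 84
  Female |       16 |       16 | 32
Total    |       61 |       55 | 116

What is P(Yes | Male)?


P(Yes | Male) = 45/(45+39) = 45/84 = 15/28

P(Yes|Male) = 15/28 ≈ 53.57%


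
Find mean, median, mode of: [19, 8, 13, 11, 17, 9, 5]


Sorted: [5, 8, 9, 11, 13, 17, 19]
Mean = 82/7
Median = 11
Freq: {19: 1, 8: 1, 13: 1, 11: 1, 17: 1, 9: 1, 5: 1}
Mode: No mode

Mean=82/7, Median=11, Mode=No mode


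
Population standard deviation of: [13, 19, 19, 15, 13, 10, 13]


Mean = 102/7
  (13-102/7)²=121/49
  (19-102/7)²=961/49
  (19-102/7)²=961/49
  (15-102/7)²=9/49
  (13-102/7)²=121/49
  (10-102/7)²=1024/49
  (13-102/7)²=121/49
Σ(x-μ)² = 474/7
σ² = (474/7)/7 = 474/49

σ = √(474/49) ≈ 3.1102


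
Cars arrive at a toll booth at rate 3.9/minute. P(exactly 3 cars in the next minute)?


Poisson(λ=3.9): P(X=3) = e^(-λ)×λ^k/k!
= e^(-3.9) × 3.9^3 / 3!
≈ 0.02024191145 × 59.319 / 6 ≈ 0.200122

P(X=3) ≈ 0.200122 ≈ 20.01%


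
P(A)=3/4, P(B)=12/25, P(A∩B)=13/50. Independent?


P(A)×P(B) = 9/25
P(A∩B) = 13/50
Not equal → NOT independent

No, not independent


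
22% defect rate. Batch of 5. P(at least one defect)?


P(all good) = (39/50)^5 = 90224199/312500000
P(≥1 defect) = 222275801/312500000

P = 222275801/312500000 ≈ 71.13%


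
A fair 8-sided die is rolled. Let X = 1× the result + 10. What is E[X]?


E[die] = (1+8)/2 = 9/2
E[X] = 1×9/2 + 10 = 29/2

E[X] = 29/2


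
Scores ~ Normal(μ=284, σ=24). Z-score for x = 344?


z = (x - μ)/σ = (344 - 284)/24 = 2.5

z = 2.5


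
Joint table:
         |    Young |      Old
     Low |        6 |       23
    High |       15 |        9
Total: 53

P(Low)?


P(Low) = (6+23)/53 = 29/53

P(Low) = 29/53 ≈ 54.72%


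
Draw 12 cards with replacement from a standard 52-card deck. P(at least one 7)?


P(not a 7) = 48/52 = 12/13
P(none in 12 draws) = (12/13)^12 = 8916100448256/23298085122481
P(≥1 7) = 1 - 8916100448256/23298085122481 = 14381984674225/23298085122481

P = 14381984674225/23298085122481 ≈ 61.73%


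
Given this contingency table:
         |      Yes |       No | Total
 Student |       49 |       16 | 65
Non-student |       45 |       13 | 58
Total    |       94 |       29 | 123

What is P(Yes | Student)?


P(Yes | Student) = 49/(49+16) = 49/65

P(Yes|Student) = 49/65 ≈ 75.38%


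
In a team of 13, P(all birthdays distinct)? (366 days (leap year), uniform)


P(all different) = Π(366-i)/366 for i=0..12
= (366/366)×(365/366)×...×(354/366)
= 0.806071

P ≈ 0.8061 ≈ 80.61%


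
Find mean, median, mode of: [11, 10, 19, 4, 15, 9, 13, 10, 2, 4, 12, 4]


Sorted: [2, 4, 4, 4, 9, 10, 10, 11, 12, 13, 15, 19]
Mean = 113/12
Median = 10
Freq: {11: 1, 10: 2, 19: 1, 4: 3, 15: 1, 9: 1, 13: 1, 2: 1, 12: 1}
Mode: [4]

Mean=113/12, Median=10, Mode=4


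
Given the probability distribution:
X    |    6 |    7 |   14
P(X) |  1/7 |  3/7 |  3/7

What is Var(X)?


E[X] = 69/7
E[X²] = 771/7
Var(X) = E[X²] - (E[X])² = 771/7 - 4761/49 = 636/49

Var(X) = 636/49 ≈ 12.9796


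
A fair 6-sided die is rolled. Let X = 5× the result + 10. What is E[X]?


E[die] = (1+6)/2 = 7/2
E[X] = 5×7/2 + 10 = 55/2

E[X] = 55/2


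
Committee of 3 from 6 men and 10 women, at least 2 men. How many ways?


Count by #men:
  2M,1W: C(6,2)×C(10,1)=150
  3M,0W: C(6,3)×C(10,0)=20
Total = 170

170


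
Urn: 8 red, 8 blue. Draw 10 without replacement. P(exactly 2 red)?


Hypergeometric: C(8,2)×C(8,8)/C(16,10)
= 28×1/8008 = 1/286

P(X=2) = 1/286 ≈ 0.35%


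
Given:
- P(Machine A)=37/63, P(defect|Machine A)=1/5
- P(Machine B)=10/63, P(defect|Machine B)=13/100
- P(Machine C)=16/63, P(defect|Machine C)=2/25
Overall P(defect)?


P(B) = Σ P(B|Aᵢ)×P(Aᵢ)
  1/5×37/63 = 37/315
  13/100×10/63 = 13/630
  2/25×16/63 = 32/1575
Sum = 499/3150

P(defect) = 499/3150 ≈ 15.84%


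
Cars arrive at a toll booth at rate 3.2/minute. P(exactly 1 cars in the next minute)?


Poisson(λ=3.2): P(X=1) = e^(-λ)×λ^k/k!
= e^(-3.2) × 3.2^1 / 1!
≈ 0.04076220398 × 3.2 / 1 ≈ 0.130439

P(X=1) ≈ 0.130439 ≈ 13.04%


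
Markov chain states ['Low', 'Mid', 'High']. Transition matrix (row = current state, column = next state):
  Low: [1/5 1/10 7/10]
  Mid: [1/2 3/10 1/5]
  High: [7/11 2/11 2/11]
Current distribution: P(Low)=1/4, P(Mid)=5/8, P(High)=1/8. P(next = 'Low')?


P(next=Low) = Σᵢ P(now=i)×P(i→Low)
= 1/4×1/5 + 5/8×1/2 + 1/8×7/11
= 1/20 + 5/16 + 7/88 = 389/880

P = 389/880 ≈ 0.4420


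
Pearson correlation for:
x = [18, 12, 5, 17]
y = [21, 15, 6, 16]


n=4, Σx=52, Σy=58, Σxy=860, Σx²=782, Σy²=958
r = (4×860 - 52×58)/√((4×782 - 52²)(4×958 - 58²))
= 424/√(424×468) = 424/√198432 ≈ 424/445.4571 ≈ 0.9518

r ≈ 0.9518


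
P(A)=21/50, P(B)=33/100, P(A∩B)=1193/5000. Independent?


P(A)×P(B) = 693/5000
P(A∩B) = 1193/5000
Not equal → NOT independent

No, not independent


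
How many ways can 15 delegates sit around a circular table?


Circular arrangements of 15 distinct objects: fix one position to break rotational symmetry.
(n-1)! = 14! = 87178291200

87178291200


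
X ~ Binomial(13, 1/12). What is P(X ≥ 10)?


P(X ≥ 10) = Σ P(X=i) for i=10..13
P(X=10) = 190333/53496602689536
P(X=11) = 1573/17832200896512
P(X=12) = 143/106993205379072
P(X=13) = 1/106993205379072
Sum = 48781/13374150672384

P(X ≥ 10) = 48781/13374150672384 ≈ 0.00%


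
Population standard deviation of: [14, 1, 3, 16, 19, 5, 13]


Mean = 71/7
  (14-71/7)²=729/49
  (1-71/7)²=4096/49
  (3-71/7)²=2500/49
  (16-71/7)²=1681/49
  (19-71/7)²=3844/49
  (5-71/7)²=1296/49
  (13-71/7)²=400/49
Σ(x-μ)² = 2078/7
σ² = (2078/7)/7 = 2078/49

σ = √(2078/49) ≈ 6.5122


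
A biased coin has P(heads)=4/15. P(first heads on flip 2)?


Geometric: P(X=2) = (1-p)^(k-1)×p = (11/15)^1×4/15 = 44/225

P(X=2) = 44/225 ≈ 19.56%


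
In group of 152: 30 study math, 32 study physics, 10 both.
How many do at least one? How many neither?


|A∪B| = 30+32-10 = 52
Neither = 152-52 = 100

At least one: 52; Neither: 100


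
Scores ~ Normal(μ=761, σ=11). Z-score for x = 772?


z = (x - μ)/σ = (772 - 761)/11 = 1.0

z = 1.0


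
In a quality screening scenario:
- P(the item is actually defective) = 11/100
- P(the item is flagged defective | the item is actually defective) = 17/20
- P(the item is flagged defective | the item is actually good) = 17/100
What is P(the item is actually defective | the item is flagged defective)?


Using Bayes' theorem:
P(A|B) = P(B|A)·P(A) / P(B)

P(the item is flagged defective) = 17/20 × 11/100 + 17/100 × 89/100
= 187/2000 + 1513/10000 = 153/625

P(the item is actually defective|the item is flagged defective) = (187/2000) / (153/625) = 55/144

P(the item is actually defective|the item is flagged defective) = 55/144 ≈ 38.19%


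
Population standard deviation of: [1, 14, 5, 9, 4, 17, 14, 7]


Mean = 71/8
  (1-71/8)²=3969/64
  (14-71/8)²=1681/64
  (5-71/8)²=961/64
  (9-71/8)²=1/64
  (4-71/8)²=1521/64
  (17-71/8)²=4225/64
  (14-71/8)²=1681/64
  (7-71/8)²=225/64
Σ(x-μ)² = 1783/8
σ² = (1783/8)/8 = 1783/64

σ = √(1783/64) ≈ 5.2782


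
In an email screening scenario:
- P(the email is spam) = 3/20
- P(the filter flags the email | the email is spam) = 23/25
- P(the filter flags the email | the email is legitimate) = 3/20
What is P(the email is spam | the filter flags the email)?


Using Bayes' theorem:
P(A|B) = P(B|A)·P(A) / P(B)

P(the filter flags the email) = 23/25 × 3/20 + 3/20 × 17/20
= 69/500 + 51/400 = 531/2000

P(the email is spam|the filter flags the email) = (69/500) / (531/2000) = 92/177

P(the email is spam|the filter flags the email) = 92/177 ≈ 51.98%


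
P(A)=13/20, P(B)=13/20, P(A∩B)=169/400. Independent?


P(A)×P(B) = 169/400
P(A∩B) = 169/400
Equal ✓ → Independent

Yes, independent


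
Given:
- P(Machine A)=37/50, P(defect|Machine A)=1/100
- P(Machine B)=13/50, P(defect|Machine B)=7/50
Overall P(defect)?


P(B) = Σ P(B|Aᵢ)×P(Aᵢ)
  1/100×37/50 = 37/5000
  7/50×13/50 = 91/2500
Sum = 219/5000

P(defect) = 219/5000 ≈ 4.38%


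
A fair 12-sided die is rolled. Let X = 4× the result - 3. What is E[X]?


E[die] = (1+12)/2 = 13/2
E[X] = 4×13/2 - 3 = 23

E[X] = 23


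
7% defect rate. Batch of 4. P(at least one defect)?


P(all good) = (93/100)^4 = 74805201/100000000
P(≥1 defect) = 25194799/100000000

P = 25194799/100000000 ≈ 25.19%


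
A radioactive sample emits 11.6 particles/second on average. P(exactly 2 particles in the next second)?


Poisson(λ=11.6): P(X=2) = e^(-λ)×λ^k/k!
= e^(-11.6) × 11.6^2 / 2!
≈ 9.166087736e-06 × 134.56 / 2 ≈ 0.000617

P(X=2) ≈ 0.000617 ≈ 0.06%


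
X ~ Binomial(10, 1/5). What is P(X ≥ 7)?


P(X ≥ 7) = Σ P(X=i) for i=7..10
P(X=7) = 1536/1953125
P(X=8) = 144/1953125
P(X=9) = 8/1953125
P(X=10) = 1/9765625
Sum = 8441/9765625

P(X ≥ 7) = 8441/9765625 ≈ 0.09%


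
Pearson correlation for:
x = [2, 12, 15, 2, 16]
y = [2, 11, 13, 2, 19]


n=5, Σx=47, Σy=47, Σxy=639, Σx²=633, Σy²=659
r = (5×639 - 47×47)/√((5×633 - 47²)(5×659 - 47²))
= 986/√(956×1086) = 986/√1038216 ≈ 986/1018.9288 ≈ 0.9677

r ≈ 0.9677


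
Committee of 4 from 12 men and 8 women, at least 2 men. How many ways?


Count by #men:
  2M,2W: C(12,2)×C(8,2)=1848
  3M,1W: C(12,3)×C(8,1)=1760
  4M,0W: C(12,4)×C(8,0)=495
Total = 4103

4103


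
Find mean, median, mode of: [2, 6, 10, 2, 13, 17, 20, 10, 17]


Sorted: [2, 2, 6, 10, 10, 13, 17, 17, 20]
Mean = 97/9
Median = 10
Freq: {2: 2, 6: 1, 10: 2, 13: 1, 17: 2, 20: 1}
Mode: [2, 10, 17]

Mean=97/9, Median=10, Mode=[2, 10, 17]


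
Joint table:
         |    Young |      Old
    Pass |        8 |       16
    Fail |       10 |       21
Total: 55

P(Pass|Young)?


P(Pass|Young) = 8/(8+10) = 8/18 = 4/9

P = 4/9 ≈ 44.44%


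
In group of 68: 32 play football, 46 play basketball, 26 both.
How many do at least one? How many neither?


|A∪B| = 32+46-26 = 52
Neither = 68-52 = 16

At least one: 52; Neither: 16


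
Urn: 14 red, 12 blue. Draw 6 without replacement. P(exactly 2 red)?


Hypergeometric: C(14,2)×C(12,4)/C(26,6)
= 91×495/230230 = 9/46

P(X=2) = 9/46 ≈ 19.57%


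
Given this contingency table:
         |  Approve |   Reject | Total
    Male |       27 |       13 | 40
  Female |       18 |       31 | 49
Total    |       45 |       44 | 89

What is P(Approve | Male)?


P(Approve | Male) = 27/(27+13) = 27/40

P(Approve|Male) = 27/40 ≈ 67.50%


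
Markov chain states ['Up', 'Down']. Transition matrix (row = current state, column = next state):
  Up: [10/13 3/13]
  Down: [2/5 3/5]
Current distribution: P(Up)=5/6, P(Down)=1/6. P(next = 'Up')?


P(next=Up) = Σᵢ P(now=i)×P(i→Up)
= 5/6×10/13 + 1/6×2/5
= 25/39 + 1/15 = 46/65

P = 46/65 ≈ 0.7077


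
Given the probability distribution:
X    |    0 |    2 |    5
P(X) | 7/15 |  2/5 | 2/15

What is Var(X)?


E[X] = 22/15
E[X²] = 74/15
Var(X) = E[X²] - (E[X])² = 74/15 - 484/225 = 626/225

Var(X) = 626/225 ≈ 2.7822


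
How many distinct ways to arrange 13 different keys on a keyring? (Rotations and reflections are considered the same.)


Free circular arrangements: rotations and reflections both identified.
(n-1)!/2 = 12!/2 = 479001600/2 = 239500800

239500800


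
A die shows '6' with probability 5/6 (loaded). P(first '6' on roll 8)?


Geometric: P(X=8) = (1-p)^(k-1)×p = (1/6)^7×5/6 = 5/1679616

P(X=8) = 5/1679616 ≈ 0.00%


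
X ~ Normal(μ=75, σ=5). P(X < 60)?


z = (60-75)/5 = -3.0
P(Z < -3.0) = 0.0013

P(X < 60) ≈ 0.0013


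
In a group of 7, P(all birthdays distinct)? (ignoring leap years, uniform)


P(all different) = Π(365-i)/365 for i=0..6
= (365/365)×(364/365)×...×(359/365)
= 0.943764

P ≈ 0.9438 ≈ 94.38%
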